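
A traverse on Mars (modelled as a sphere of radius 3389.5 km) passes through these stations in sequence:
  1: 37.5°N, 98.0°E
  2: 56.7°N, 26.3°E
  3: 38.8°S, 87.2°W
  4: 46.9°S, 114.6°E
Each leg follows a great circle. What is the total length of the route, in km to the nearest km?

16320 km

Leg 1→2: central angle 0.8690 rad, distance 2945.6 km.
Leg 2→3: central angle 2.3383 rad, distance 7925.6 km.
Leg 3→4: central angle 1.6077 rad, distance 5449.3 km.
Total: 2945.6 + 7925.6 + 5449.3 ≈ 16320 km.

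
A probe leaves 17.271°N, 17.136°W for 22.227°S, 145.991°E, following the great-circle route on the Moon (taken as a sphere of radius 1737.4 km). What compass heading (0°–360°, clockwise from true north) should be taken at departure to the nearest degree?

With φ₁ = 0.3014, φ₂ = -0.3879, Δλ = 2.8471 rad, the forward-azimuth formula gives
θ = atan2( sin Δλ cos φ₂ , cos φ₁ sin φ₂ − sin φ₁ cos φ₂ cos Δλ ) = atan2(0.2687, -0.0982) = 110.08°.
So the initial bearing is 110°.

110°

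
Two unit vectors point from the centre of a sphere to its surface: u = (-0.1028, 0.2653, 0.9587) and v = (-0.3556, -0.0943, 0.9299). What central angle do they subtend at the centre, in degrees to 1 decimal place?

25.4°

u·v = 0.9030; |u| = 1.0000, |v| = 1.0000.
cos θ = (u·v)/(|u||v|) = 0.9030, so θ = 25.4°.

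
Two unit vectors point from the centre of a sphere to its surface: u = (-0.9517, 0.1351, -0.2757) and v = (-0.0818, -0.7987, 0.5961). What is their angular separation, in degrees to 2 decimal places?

u·v = -0.1944; |u| = 1.0000, |v| = 1.0000.
cos θ = (u·v)/(|u||v|) = -0.1944, so θ = 101.21°.

101.21°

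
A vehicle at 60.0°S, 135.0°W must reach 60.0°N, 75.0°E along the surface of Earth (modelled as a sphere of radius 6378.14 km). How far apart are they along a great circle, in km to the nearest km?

18382 km

Let φ₁ = -1.0472 rad, φ₂ = 1.0472 rad, and Δλ = -2.6180 rad.
cos c = sin φ₁ sin φ₂ + cos φ₁ cos φ₂ cos Δλ = (-0.8660)(0.8660) + (0.5000)(0.5000)(-0.8660) = -0.96651,
so c = arccos(-0.96651) = 2.88205 rad.
Distance = R·c = 6378.14 × 2.8820 ≈ 18382 km.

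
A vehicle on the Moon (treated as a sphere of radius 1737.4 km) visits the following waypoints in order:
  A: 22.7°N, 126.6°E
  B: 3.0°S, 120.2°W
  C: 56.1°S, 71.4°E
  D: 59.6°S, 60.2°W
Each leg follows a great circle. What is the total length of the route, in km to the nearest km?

8817 km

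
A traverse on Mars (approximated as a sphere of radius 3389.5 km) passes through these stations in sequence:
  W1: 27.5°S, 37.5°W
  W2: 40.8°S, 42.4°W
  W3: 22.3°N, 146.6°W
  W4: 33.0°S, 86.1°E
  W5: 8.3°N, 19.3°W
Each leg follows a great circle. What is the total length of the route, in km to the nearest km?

21812 km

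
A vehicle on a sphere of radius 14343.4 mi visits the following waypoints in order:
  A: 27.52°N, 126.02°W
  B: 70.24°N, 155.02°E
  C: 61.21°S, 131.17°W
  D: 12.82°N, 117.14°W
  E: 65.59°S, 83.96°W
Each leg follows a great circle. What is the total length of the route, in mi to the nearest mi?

Leg A→B: central angle 1.0561 rad, distance 15148.1 mi.
Leg B→C: central angle 2.4645 rad, distance 35349.1 mi.
Leg C→D: central angle 1.3066 rad, distance 18741.2 mi.
Leg D→E: central angle 1.4352 rad, distance 20585.3 mi.
Total: 15148.1 + 35349.1 + 18741.2 + 20585.3 ≈ 89824 mi.

89824 mi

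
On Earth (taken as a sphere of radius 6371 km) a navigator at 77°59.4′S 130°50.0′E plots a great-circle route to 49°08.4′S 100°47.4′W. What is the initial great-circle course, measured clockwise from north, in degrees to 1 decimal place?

Δλ = 128.377° = 2.2406 rad.
y = sin Δλ · cos φ₂ = (0.7839)(0.6542) = 0.5129
x = cos φ₁ sin φ₂ − sin φ₁ cos φ₂ cos Δλ = (0.2081)(-0.7563) − (-0.9781)(0.6542)(-0.6208) = -0.5546
θ = atan2(y, x) = 137.24°, so the bearing is 137.2°.

137.2°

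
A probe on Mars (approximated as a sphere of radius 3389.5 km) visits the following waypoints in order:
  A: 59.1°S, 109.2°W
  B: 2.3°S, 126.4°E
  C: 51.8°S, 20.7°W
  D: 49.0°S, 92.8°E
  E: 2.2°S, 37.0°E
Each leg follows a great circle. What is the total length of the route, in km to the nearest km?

21001 km

Leg A→B: central angle 1.8291 rad, distance 6199.8 km.
Leg B→C: central angle 2.0798 rad, distance 7049.3 km.
Leg C→D: central angle 1.1248 rad, distance 3812.7 km.
Leg D→E: central angle 1.1620 rad, distance 3938.8 km.
Total: 6199.8 + 7049.3 + 3812.7 + 3938.8 ≈ 21001 km.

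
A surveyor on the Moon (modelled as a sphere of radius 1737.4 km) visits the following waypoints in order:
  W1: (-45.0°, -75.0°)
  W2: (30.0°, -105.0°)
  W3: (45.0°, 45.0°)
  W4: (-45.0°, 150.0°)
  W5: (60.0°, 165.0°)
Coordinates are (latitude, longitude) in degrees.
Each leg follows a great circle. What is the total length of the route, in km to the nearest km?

12576 km

Leg W1→W2: central angle 1.3931 rad, distance 2420.3 km.
Leg W2→W3: central angle 1.7485 rad, distance 3037.9 km.
Leg W3→W4: central angle 2.2516 rad, distance 3911.9 km.
Leg W4→W5: central angle 1.8451 rad, distance 3205.7 km.
Total: 2420.3 + 3037.9 + 3911.9 + 3205.7 ≈ 12576 km.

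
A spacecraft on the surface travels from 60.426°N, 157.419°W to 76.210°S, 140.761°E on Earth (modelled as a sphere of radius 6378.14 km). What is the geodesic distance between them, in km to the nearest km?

With latitudes φ₁ = 60.426°, φ₂ = -76.210° and longitude difference Δλ = -61.820°:
cos c = sin φ₁ sin φ₂ + cos φ₁ cos φ₂ cos Δλ = (0.8697)(-0.9712) + (0.4935)(0.2384)(0.4722) = -0.78909,
so c = arccos(-0.78909) = 2.48013 rad.
Distance = R·c = 6378.14 × 2.4801 ≈ 15819 km.

15819 km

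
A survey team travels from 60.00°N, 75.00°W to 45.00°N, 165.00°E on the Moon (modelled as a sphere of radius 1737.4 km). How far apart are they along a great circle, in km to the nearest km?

1946 km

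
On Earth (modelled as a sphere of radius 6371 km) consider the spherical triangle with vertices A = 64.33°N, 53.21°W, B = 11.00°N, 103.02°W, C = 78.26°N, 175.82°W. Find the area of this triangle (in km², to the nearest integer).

Side lengths (central angles): a = 1.3224, b = 0.5828, c = 1.1081 rad; semiperimeter s = 1.5066.
By l'Huilier's theorem, tan(E/4) = √[tan(s/2) tan((s−a)/2) tan((s−b)/2) tan((s−c)/2)], giving spherical excess E = 0.3722 rad.
Area = E·R² = 0.3722 × (6371)² ≈ 15108141 km².

15108141 km²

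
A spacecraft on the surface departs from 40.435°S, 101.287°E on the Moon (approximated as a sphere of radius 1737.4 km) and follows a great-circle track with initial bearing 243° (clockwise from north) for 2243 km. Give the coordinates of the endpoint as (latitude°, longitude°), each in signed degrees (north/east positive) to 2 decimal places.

-30.75°, 6.43°

Angular distance δ = d/R = 2243/1737.4 = 1.29101 rad; initial bearing θ = 4.2412 rad.
sin φ₂ = sin φ₁ cos δ + cos φ₁ sin δ cos θ = (-0.6486)(0.2762) + (0.7611)(0.9611)(-0.4540) = -0.5112, so φ₂ = -30.75°.
Δλ = atan2(sin θ sin δ cos φ₁, cos δ − sin φ₁ sin φ₂) = atan2(-0.6518, -0.0554) = -94.860°.
λ₂ = 101.287° − 94.860° = 6.43°.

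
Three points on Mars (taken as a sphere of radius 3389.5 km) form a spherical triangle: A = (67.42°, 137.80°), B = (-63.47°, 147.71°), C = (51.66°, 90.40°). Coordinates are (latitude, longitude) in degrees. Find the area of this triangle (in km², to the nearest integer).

10949085 km²

Side lengths (central angles): a = 2.1557, b = 0.4833, c = 2.2879 rad; semiperimeter s = 2.4634.
By l'Huilier's theorem, tan(E/4) = √[tan(s/2) tan((s−a)/2) tan((s−b)/2) tan((s−c)/2)], giving spherical excess E = 0.9530 rad.
Area = E·R² = 0.9530 × (3389.5)² ≈ 10949085 km².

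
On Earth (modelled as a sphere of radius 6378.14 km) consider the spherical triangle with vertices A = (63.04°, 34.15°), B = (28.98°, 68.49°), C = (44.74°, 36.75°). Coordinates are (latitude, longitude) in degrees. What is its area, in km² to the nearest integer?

Side lengths (central angles): a = 0.5167, b = 0.3204, c = 0.7085 rad; semiperimeter s = 0.7728.
By l'Huilier's theorem, tan(E/4) = √[tan(s/2) tan((s−a)/2) tan((s−b)/2) tan((s−c)/2)], giving spherical excess E = 0.0788 rad.
Area = E·R² = 0.0788 × (6378.14)² ≈ 3203710 km².

3203710 km²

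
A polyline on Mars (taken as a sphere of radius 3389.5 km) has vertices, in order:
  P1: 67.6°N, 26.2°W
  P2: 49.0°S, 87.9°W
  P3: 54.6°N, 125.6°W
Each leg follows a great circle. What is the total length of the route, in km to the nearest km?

Leg P1→P2: central angle 2.1886 rad, distance 7418.2 km.
Leg P2→P3: central angle 1.8907 rad, distance 6408.6 km.
Total: 7418.2 + 6408.6 ≈ 13827 km.

13827 km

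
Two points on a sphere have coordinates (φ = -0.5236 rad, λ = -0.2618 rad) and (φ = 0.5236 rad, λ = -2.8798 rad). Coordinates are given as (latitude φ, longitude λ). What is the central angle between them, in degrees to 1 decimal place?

154.1°

Let φ₁ = -0.5236 rad, φ₂ = 0.5236 rad, and Δλ = -2.6180 rad.
Haversine: a = sin²(Δφ/2) + cos φ₁ cos φ₂ sin²(Δλ/2) = 0.2500 + (0.8660)(0.8660)(0.9330) = 0.94976.
Central angle c = 2·arcsin(√a) = 2.68947 rad.
So the angular separation is 154.1°.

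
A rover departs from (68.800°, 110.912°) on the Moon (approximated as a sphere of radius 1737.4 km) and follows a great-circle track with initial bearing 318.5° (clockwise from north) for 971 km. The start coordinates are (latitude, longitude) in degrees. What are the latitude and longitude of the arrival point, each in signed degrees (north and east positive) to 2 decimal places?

69.08°, 10.64°

Angular distance δ = d/R = 971/1737.4 = 0.55888 rad; initial bearing θ = 5.5589 rad.
sin φ₂ = sin φ₁ cos δ + cos φ₁ sin δ cos θ = (0.9323)(0.8478) + (0.3616)(0.5302)(0.7490) = 0.9341, so φ₂ = 69.08°.
Δλ = atan2(sin θ sin δ cos φ₁, cos δ − sin φ₁ sin φ₂) = atan2(-0.1271, -0.0230) = -100.268°.
λ₂ = 110.912° − 100.268° = 10.64°.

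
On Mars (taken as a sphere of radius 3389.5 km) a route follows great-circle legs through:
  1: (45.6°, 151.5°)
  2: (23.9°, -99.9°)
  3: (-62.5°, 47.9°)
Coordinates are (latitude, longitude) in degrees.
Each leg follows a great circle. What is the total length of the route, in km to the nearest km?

Leg 1→2: central angle 1.4853 rad, distance 5034.3 km.
Leg 2→3: central angle 2.3697 rad, distance 8032.1 km.
Total: 5034.3 + 8032.1 ≈ 13066 km.

13066 km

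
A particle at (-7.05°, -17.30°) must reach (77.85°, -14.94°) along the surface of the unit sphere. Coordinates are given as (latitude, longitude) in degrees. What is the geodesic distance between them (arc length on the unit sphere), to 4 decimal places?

Let φ₁ = -0.1230 rad, φ₂ = 1.3587 rad, and Δλ = 0.0412 rad.
cos c = sin φ₁ sin φ₂ + cos φ₁ cos φ₂ cos Δλ = (-0.1227)(0.9776) + (0.9924)(0.2105)(0.9992) = 0.08872,
so c = arccos(0.08872) = 1.48196 rad.
On the unit sphere the arc length equals the central angle: 1.4820.

1.4820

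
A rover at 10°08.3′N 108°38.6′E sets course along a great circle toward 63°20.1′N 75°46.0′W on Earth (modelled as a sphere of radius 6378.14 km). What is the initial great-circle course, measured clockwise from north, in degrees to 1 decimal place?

With φ₁ = 0.1769, φ₂ = 1.1054, Δλ = 3.0646 rad, the forward-azimuth formula gives
θ = atan2( sin Δλ cos φ₂ , cos φ₁ sin φ₂ − sin φ₁ cos φ₂ cos Δλ ) = atan2(0.0345, 0.9585) = 2.06°.
So the initial bearing is 2.1°.

2.1°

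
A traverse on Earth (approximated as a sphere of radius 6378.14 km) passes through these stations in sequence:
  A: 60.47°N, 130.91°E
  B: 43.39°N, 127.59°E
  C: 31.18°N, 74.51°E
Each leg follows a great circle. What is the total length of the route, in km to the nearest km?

Leg A→B: central angle 0.3001 rad, distance 1914.3 km.
Leg B→C: central angle 0.7538 rad, distance 4807.5 km.
Total: 1914.3 + 4807.5 ≈ 6722 km.

6722 km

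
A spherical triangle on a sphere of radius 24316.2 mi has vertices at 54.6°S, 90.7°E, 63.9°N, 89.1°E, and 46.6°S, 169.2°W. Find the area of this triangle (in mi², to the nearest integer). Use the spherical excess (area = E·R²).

1250609605 mi²

Side lengths (central angles): a = 2.3657, b = 1.0211, c = 2.0683 rad; semiperimeter s = 2.7275.
By l'Huilier's theorem, tan(E/4) = √[tan(s/2) tan((s−a)/2) tan((s−b)/2) tan((s−c)/2)], giving spherical excess E = 2.1151 rad.
Area = E·R² = 2.1151 × (24316.2)² ≈ 1250609605 mi².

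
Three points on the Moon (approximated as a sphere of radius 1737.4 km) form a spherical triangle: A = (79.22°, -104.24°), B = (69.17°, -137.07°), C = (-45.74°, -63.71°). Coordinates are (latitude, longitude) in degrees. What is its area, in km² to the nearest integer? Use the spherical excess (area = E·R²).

1384882 km²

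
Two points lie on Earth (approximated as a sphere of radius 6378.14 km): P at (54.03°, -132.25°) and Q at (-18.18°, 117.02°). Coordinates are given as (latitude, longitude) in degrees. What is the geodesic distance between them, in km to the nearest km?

In radians: φ₁ = 0.9430, φ₂ = -0.3173, Δλ = -110.730° = -1.9326 rad.
Haversine: a = sin²(Δφ/2) + cos φ₁ cos φ₂ sin²(Δλ/2) = 0.3472 + (0.5874)(0.9501)(0.6770) = 0.72502.
Central angle c = 2·arcsin(√a) = 2.03761 rad.
Distance = R·c = 6378.14 × 2.0376 ≈ 12996 km.

12996 km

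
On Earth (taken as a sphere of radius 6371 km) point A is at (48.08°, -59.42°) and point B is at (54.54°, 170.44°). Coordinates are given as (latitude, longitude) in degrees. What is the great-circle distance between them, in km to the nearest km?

7687 km

In radians: φ₁ = 0.8392, φ₂ = 0.9519, Δλ = -130.140° = -2.2714 rad.
Haversine: a = sin²(Δφ/2) + cos φ₁ cos φ₂ sin²(Δλ/2) = 0.0032 + (0.6681)(0.5801)(0.8223) = 0.32190.
Central angle c = 2·arcsin(√a) = 1.20659 rad.
Distance = R·c = 6371 × 1.2066 ≈ 7687 km.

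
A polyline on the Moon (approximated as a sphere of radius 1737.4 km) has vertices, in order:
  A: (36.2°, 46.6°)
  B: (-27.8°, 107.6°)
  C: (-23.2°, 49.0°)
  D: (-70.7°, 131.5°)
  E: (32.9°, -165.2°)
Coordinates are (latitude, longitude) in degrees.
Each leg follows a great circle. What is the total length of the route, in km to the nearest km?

9615 km

Leg A→B: central angle 1.5001 rad, distance 2606.3 km.
Leg B→C: central angle 0.9181 rad, distance 1595.1 km.
Leg C→D: central angle 1.1467 rad, distance 1992.4 km.
Leg D→E: central angle 1.9692 rad, distance 3421.3 km.
Total: 2606.3 + 1595.1 + 1992.4 + 3421.3 ≈ 9615 km.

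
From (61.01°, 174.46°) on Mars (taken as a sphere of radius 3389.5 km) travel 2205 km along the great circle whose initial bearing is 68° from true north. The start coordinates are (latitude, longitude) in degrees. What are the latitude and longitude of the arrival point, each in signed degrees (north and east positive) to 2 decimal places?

Angular distance δ = d/R = 2205/3389.5 = 0.65054 rad; initial bearing θ = 1.1868 rad.
sin φ₂ = sin φ₁ cos δ + cos φ₁ sin δ cos θ = (0.8747)(0.7958) + (0.4847)(0.6056)(0.3746) = 0.8060, so φ₂ = 53.71°.
Δλ = atan2(sin θ sin δ cos φ₁, cos δ − sin φ₁ sin φ₂) = atan2(0.2721, 0.0907) = 71.560°.
λ₂ = 174.460° + 71.560° = 246.02° → -113.98° after wrapping to (−180°, 180°].

53.71°, -113.98°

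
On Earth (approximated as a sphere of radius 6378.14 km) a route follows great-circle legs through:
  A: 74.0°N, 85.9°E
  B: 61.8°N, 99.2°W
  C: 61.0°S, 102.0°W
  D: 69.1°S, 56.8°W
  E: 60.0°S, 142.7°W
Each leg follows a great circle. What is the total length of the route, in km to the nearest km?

Leg A→B: central angle 0.7707 rad, distance 4915.6 km.
Leg B→C: central angle 2.1436 rad, distance 13672.1 km.
Leg C→D: central angle 0.3513 rad, distance 2240.4 km.
Leg D→E: central angle 0.6062 rad, distance 3866.7 km.
Total: 4915.6 + 13672.1 + 2240.4 + 3866.7 ≈ 24695 km.

24695 km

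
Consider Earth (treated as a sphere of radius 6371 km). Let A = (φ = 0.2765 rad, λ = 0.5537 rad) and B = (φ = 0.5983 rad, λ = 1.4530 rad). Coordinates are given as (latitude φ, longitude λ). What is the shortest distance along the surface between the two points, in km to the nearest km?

5514 km

In radians: φ₁ = 0.2765, φ₂ = 0.5983, Δλ = 51.526° = 0.8993 rad.
cos c = sin φ₁ sin φ₂ + cos φ₁ cos φ₂ cos Δλ = (0.2730)(0.5632) + (0.9620)(0.8263)(0.6222) = 0.64832,
so c = arccos(0.64832) = 0.86542 rad.
Distance = R·c = 6371 × 0.8654 ≈ 5514 km.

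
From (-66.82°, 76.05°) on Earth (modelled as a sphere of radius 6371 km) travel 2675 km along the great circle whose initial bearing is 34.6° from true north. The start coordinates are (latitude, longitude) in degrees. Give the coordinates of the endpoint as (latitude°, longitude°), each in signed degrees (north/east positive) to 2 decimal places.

Angular distance δ = d/R = 2675/6371 = 0.41987 rad; initial bearing θ = 0.6039 rad.
sin φ₂ = sin φ₁ cos δ + cos φ₁ sin δ cos θ = (-0.9193)(0.9131) + (0.3936)(0.4076)(0.8231) = -0.7073, so φ₂ = -45.02°.
Δλ = atan2(sin θ sin δ cos φ₁, cos δ − sin φ₁ sin φ₂) = atan2(0.0911, 0.2629) = 19.115°.
λ₂ = 76.050° + 19.115° = 95.17°.

-45.02°, 95.17°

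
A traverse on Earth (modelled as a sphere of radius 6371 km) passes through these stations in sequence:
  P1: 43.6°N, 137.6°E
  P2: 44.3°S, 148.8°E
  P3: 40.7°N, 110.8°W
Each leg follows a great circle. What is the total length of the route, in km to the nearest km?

Leg P1→P2: central angle 1.5440 rad, distance 9837.0 km.
Leg P2→P3: central angle 2.1572 rad, distance 13743.6 km.
Total: 9837.0 + 13743.6 ≈ 23581 km.

23581 km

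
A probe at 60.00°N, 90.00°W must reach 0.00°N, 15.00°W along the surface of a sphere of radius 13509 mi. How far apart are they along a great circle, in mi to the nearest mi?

19467 mi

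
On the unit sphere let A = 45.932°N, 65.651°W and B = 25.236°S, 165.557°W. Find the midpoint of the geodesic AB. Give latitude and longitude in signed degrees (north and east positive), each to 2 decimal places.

15.66°, -124.44°

Central angle δ = 1.9983 rad. Interpolating on the sphere with fraction f = 0.5:
P = [sin((1−f)δ)·A + sin(fδ)·B] / sin δ = 0.9242·A + 0.9242·B in Cartesian coordinates,
giving P = (-0.5445, -0.7941, 0.2700), i.e. latitude 15.66°, longitude -124.44°.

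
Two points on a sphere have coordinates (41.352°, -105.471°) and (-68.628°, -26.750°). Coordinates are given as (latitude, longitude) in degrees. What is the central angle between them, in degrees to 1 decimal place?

In radians: φ₁ = 0.7217, φ₂ = -1.1978, Δλ = 78.721° = 1.3739 rad.
cos c = sin φ₁ sin φ₂ + cos φ₁ cos φ₂ cos Δλ = (0.6607)(-0.9312) + (0.7507)(0.3644)(0.1956) = -0.56175,
so c = arccos(-0.56175) = 2.16729 rad.
So the angular separation is 124.2°.

124.2°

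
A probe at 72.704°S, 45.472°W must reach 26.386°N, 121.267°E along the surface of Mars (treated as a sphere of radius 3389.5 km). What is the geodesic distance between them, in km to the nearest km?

7875 km

In radians: φ₁ = -1.2689, φ₂ = 0.4605, Δλ = 166.739° = 2.9101 rad.
cos c = sin φ₁ sin φ₂ + cos φ₁ cos φ₂ cos Δλ = (-0.9548)(0.4444) + (0.2973)(0.8958)(-0.9733) = -0.68355,
so c = arccos(-0.68355) = 2.32342 rad.
Distance = R·c = 3389.5 × 2.3234 ≈ 7875 km.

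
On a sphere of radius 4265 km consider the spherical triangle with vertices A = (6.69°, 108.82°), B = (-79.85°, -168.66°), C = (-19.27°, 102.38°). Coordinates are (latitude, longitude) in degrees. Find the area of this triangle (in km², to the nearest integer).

3071005 km²

Side lengths (central angles): a = 1.2367, b = 0.4664, c = 1.6628 rad; semiperimeter s = 1.6830.
By l'Huilier's theorem, tan(E/4) = √[tan(s/2) tan((s−a)/2) tan((s−b)/2) tan((s−c)/2)], giving spherical excess E = 0.1688 rad.
Area = E·R² = 0.1688 × (4265)² ≈ 3071005 km².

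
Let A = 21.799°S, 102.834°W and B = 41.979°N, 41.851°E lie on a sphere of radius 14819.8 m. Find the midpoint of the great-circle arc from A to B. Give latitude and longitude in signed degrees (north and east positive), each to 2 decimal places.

28.99°, -49.67°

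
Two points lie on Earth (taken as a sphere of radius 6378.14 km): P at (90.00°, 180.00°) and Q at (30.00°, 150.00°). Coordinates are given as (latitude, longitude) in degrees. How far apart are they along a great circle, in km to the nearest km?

With latitudes φ₁ = 90.000°, φ₂ = 30.000° and longitude difference Δλ = -30.000°:
cos c = sin φ₁ sin φ₂ + cos φ₁ cos φ₂ cos Δλ = (1.0000)(0.5000) + (0.0000)(0.8660)(0.8660) = 0.50000,
so c = arccos(0.50000) = 1.04720 rad.
Distance = R·c = 6378.14 × 1.0472 ≈ 6679 km.

6679 km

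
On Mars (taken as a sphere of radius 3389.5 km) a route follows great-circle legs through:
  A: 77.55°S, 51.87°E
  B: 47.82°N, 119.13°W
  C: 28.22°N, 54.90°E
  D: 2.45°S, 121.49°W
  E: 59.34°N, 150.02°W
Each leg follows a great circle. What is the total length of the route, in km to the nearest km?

Leg A→B: central angle 2.6191 rad, distance 8877.5 km.
Leg B→C: central angle 1.8111 rad, distance 6138.9 km.
Leg C→D: central angle 2.6878 rad, distance 9110.4 km.
Leg D→E: central angle 1.1474 rad, distance 3889.2 km.
Total: 8877.5 + 6138.9 + 9110.4 + 3889.2 ≈ 28016 km.

28016 km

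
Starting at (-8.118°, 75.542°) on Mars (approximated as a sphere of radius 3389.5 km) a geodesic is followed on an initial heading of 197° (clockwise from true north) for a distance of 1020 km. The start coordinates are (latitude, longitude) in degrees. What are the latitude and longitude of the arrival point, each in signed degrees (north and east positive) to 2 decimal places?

-24.55°, 70.07°

Angular distance δ = d/R = 1020/3389.5 = 0.30093 rad; initial bearing θ = 3.4383 rad.
sin φ₂ = sin φ₁ cos δ + cos φ₁ sin δ cos θ = (-0.1412)(0.9551) + (0.9900)(0.2964)(-0.9563) = -0.4155, so φ₂ = -24.55°.
Δλ = atan2(sin θ sin δ cos φ₁, cos δ − sin φ₁ sin φ₂) = atan2(-0.0858, 0.8964) = -5.467°.
λ₂ = 75.542° − 5.467° = 70.07°.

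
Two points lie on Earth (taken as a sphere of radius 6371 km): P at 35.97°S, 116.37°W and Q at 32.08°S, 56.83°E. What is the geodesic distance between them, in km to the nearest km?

Let φ₁ = -0.6278 rad, φ₂ = -0.5599 rad, and Δλ = 3.0229 rad.
Haversine: a = sin²(Δφ/2) + cos φ₁ cos φ₂ sin²(Δλ/2) = 0.0012 + (0.8093)(0.8473)(0.9965) = 0.68449.
Central angle c = 2·arcsin(√a) = 1.94870 rad.
Distance = R·c = 6371 × 1.9487 ≈ 12415 km.

12415 km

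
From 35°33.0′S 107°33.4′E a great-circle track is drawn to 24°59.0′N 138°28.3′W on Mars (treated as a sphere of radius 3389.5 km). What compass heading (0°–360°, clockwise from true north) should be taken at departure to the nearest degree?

81°

With φ₁ = -0.6205, φ₂ = 0.4360, Δλ = 1.9892 rad, the forward-azimuth formula gives
θ = atan2( sin Δλ cos φ₂ , cos φ₁ sin φ₂ − sin φ₁ cos φ₂ cos Δλ ) = atan2(0.8282, 0.1295) = 81.11°.
So the initial bearing is 81°.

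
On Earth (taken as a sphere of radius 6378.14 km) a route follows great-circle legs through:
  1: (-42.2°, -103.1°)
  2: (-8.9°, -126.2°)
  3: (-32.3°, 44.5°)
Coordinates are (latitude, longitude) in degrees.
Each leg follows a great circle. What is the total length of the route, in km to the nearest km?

Leg 1→2: central angle 0.6807 rad, distance 4341.7 km.
Leg 2→3: central angle 2.4060 rad, distance 15345.9 km.
Total: 4341.7 + 15345.9 ≈ 19688 km.

19688 km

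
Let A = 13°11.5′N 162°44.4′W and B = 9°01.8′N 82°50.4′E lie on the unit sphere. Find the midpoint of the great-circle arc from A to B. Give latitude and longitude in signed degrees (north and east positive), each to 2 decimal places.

19.93°, 139.42°

The central angle between A and B is δ = 1.9409 rad.
With f = 0.5, the slerp weights are sin((1−f)δ)/sin δ = 0.8851 and sin(fδ)/sin δ = 0.8851.
Weighted sum of the unit vectors: (0.8851)·(-0.9298,-0.2889,0.2282) + (0.8851)·(0.1231,0.9799,0.1570) = (-0.7140, 0.6116, 0.3409).
Converting back: φ = atan2(z, √(x²+y²)) = 19.93°, λ = atan2(y, x) = 139.42°.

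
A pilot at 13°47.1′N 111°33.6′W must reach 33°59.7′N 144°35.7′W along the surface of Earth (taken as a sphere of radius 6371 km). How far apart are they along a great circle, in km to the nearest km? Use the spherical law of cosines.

4011 km

In radians: φ₁ = 0.2406, φ₂ = 0.5933, Δλ = -33.035° = -0.5766 rad.
cos c = sin φ₁ sin φ₂ + cos φ₁ cos φ₂ cos Δλ = (0.2383)(0.5591) + (0.9712)(0.8291)(0.8383) = 0.80826,
so c = arccos(0.80826) = 0.62960 rad.
Distance = R·c = 6371 × 0.6296 ≈ 4011 km.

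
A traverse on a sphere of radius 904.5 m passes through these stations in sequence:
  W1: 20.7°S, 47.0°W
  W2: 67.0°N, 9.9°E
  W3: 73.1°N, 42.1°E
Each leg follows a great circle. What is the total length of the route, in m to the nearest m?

1730 m

Leg W1→W2: central angle 1.6969 rad, distance 1534.8 m.
Leg W2→W3: central angle 0.2155 rad, distance 194.9 m.
Total: 1534.8 + 194.9 ≈ 1730 m.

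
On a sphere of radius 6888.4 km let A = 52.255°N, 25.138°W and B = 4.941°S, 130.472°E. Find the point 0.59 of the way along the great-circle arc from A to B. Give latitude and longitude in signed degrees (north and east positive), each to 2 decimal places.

44.26°, 109.42°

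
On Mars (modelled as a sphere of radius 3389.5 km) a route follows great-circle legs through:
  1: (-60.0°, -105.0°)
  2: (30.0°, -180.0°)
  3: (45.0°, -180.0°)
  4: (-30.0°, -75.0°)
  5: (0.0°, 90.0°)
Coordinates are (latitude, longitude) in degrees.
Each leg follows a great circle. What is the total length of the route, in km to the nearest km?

23148 km

Leg 1→2: central angle 1.8975 rad, distance 6431.6 km.
Leg 2→3: central angle 0.2618 rad, distance 887.4 km.
Leg 3→4: central angle 2.1084 rad, distance 7146.3 km.
Leg 4→5: central angle 2.5617 rad, distance 8682.9 km.
Total: 6431.6 + 887.4 + 7146.3 + 8682.9 ≈ 23148 km.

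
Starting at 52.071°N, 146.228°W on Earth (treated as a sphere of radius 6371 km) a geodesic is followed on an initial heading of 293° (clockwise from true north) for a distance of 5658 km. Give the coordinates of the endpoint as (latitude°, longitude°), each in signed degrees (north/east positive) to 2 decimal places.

Angular distance δ = d/R = 5658/6371 = 0.88809 rad; initial bearing θ = 5.1138 rad.
sin φ₂ = sin φ₁ cos δ + cos φ₁ sin δ cos θ = (0.7888)(0.6309) + (0.6147)(0.7759)(0.3907) = 0.6840, so φ₂ = 43.16°.
Δλ = atan2(sin θ sin δ cos φ₁, cos δ − sin φ₁ sin φ₂) = atan2(-0.4390, 0.0914) = -78.240°.
λ₂ = -146.228° − 78.240° = -224.47° → 135.53° after wrapping to (−180°, 180°].

43.16°, 135.53°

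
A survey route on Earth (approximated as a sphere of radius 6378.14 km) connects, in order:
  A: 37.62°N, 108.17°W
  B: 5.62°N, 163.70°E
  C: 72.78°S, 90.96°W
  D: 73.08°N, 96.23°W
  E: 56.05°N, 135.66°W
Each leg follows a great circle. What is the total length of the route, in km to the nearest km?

39414 km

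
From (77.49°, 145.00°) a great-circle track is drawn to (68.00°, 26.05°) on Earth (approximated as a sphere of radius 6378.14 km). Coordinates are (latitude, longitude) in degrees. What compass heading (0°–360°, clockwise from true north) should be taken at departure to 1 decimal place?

With φ₁ = 1.3525, φ₂ = 1.1868, Δλ = -2.0761 rad, the forward-azimuth formula gives
θ = atan2( sin Δλ cos φ₂ , cos φ₁ sin φ₂ − sin φ₁ cos φ₂ cos Δλ ) = atan2(-0.3278, 0.3779) = -40.94°.
Adding 360° brings this into [0°, 360°): 319.1°.

319.1°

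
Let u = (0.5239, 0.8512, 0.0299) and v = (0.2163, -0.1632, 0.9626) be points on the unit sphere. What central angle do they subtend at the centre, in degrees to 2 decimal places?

u·v = 0.0032; |u| = 1.0000, |v| = 1.0000.
cos θ = (u·v)/(|u||v|) = 0.0032, so θ = 89.82°.

89.82°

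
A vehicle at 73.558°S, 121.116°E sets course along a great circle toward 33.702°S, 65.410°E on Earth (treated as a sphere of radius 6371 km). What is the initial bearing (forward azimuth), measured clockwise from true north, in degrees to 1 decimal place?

293.1°

Δλ = -55.706° = -0.9723 rad.
y = sin Δλ · cos φ₂ = (-0.8262)(0.8319) = -0.6873
x = cos φ₁ sin φ₂ − sin φ₁ cos φ₂ cos Δλ = (0.2830)(-0.5549) − (-0.9591)(0.8319)(0.5634) = 0.2925
θ = atan2(y, x) = -66.95°; adding 360° gives 293.1°.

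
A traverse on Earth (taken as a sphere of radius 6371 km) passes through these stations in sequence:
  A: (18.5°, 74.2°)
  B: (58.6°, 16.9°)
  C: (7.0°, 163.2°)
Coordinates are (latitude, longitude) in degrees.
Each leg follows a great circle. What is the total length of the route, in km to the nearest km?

Leg A→B: central angle 1.0030 rad, distance 6390.2 km.
Leg B→C: central angle 1.9031 rad, distance 12124.5 km.
Total: 6390.2 + 12124.5 ≈ 18515 km.

18515 km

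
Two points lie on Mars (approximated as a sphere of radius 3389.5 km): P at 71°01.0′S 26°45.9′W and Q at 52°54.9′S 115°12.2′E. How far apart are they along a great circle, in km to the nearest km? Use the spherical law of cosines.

Let φ₁ = -1.2395 rad, φ₂ = -0.9235 rad, and Δλ = 2.4778 rad.
cos c = sin φ₁ sin φ₂ + cos φ₁ cos φ₂ cos Δλ = (-0.9456)(-0.7977) + (0.3253)(0.6030)(-0.7877) = 0.59985,
so c = arccos(0.59985) = 0.92748 rad.
Distance = R·c = 3389.5 × 0.9275 ≈ 3144 km.

3144 km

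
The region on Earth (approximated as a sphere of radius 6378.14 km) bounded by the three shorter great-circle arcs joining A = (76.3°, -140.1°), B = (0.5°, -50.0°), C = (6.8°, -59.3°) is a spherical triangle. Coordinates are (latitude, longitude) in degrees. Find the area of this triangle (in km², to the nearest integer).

Side lengths (central angles): a = 0.1957, b = 1.4176, c = 1.5627 rad; semiperimeter s = 1.5880.
By l'Huilier's theorem, tan(E/4) = √[tan(s/2) tan((s−a)/2) tan((s−b)/2) tan((s−c)/2)], giving spherical excess E = 0.1211 rad.
Area = E·R² = 0.1211 × (6378.14)² ≈ 4928203 km².

4928203 km²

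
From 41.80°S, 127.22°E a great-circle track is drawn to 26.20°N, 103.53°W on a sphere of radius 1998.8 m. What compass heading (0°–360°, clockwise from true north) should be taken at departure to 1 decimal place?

94.1°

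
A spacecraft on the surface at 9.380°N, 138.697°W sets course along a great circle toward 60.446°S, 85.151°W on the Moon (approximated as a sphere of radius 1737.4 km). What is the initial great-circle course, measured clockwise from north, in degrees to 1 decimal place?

156.4°

Δλ = 53.546° = 0.9346 rad.
y = sin Δλ · cos φ₂ = (0.8043)(0.4932) = 0.3967
x = cos φ₁ sin φ₂ − sin φ₁ cos φ₂ cos Δλ = (0.9866)(-0.8699) − (0.1630)(0.4932)(0.5942) = -0.9060
θ = atan2(y, x) = 156.35°, so the bearing is 156.4°.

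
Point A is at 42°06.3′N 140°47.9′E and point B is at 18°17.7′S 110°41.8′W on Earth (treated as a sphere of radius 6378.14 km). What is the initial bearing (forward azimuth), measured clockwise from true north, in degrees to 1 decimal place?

92.0°

Δλ = 108.505° = 1.8938 rad.
y = sin Δλ · cos φ₂ = (0.9483)(0.9495) = 0.9004
x = cos φ₁ sin φ₂ − sin φ₁ cos φ₂ cos Δλ = (0.7419)(-0.3139) − (0.6705)(0.9495)(-0.3174) = -0.0308
θ = atan2(y, x) = 91.96°, so the bearing is 92.0°.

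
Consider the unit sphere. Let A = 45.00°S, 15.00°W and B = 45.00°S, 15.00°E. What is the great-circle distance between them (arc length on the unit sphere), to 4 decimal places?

0.3681

With latitudes φ₁ = -45.000°, φ₂ = -45.000° and longitude difference Δλ = 30.000°:
Haversine: a = sin²(Δφ/2) + cos φ₁ cos φ₂ sin²(Δλ/2) = 0.0000 + (0.7071)(0.7071)(0.0670) = 0.03349.
Central angle c = 2·arcsin(√a) = 0.36810 rad.
On the unit sphere the arc length equals the central angle: 0.3681.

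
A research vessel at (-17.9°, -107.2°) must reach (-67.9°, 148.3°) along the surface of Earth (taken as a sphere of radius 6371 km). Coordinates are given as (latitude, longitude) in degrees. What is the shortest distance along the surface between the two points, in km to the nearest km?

8756 km

With latitudes φ₁ = -17.900°, φ₂ = -67.900° and longitude difference Δλ = -104.500°:
cos c = sin φ₁ sin φ₂ + cos φ₁ cos φ₂ cos Δλ = (-0.3074)(-0.9265) + (0.9516)(0.3762)(-0.2504) = 0.19514,
so c = arccos(0.19514) = 1.37440 rad.
Distance = R·c = 6371 × 1.3744 ≈ 8756 km.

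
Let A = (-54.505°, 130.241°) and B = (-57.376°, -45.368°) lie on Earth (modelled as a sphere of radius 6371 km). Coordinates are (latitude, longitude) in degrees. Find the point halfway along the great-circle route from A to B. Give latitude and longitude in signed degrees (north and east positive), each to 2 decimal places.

Central angle δ = 1.1879 rad. Interpolating on the sphere with fraction f = 0.5:
P = [sin((1−f)δ)·A + sin(fδ)·B] / sin δ = 0.6033·A + 0.6033·B in Cartesian coordinates,
giving P = (0.0022, 0.0359, -0.9994), i.e. latitude -87.94°, longitude 86.47°.

-87.94°, 86.47°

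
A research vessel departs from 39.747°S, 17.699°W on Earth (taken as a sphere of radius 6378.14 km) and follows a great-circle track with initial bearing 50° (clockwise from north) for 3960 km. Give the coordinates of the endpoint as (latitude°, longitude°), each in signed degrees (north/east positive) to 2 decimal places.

-13.45°, 9.57°

Angular distance δ = d/R = 3960/6378.14 = 0.62087 rad; initial bearing θ = 0.8727 rad.
sin φ₂ = sin φ₁ cos δ + cos φ₁ sin δ cos θ = (-0.6394)(0.8134) + (0.7689)(0.5817)(0.6428) = -0.2326, so φ₂ = -13.45°.
Δλ = atan2(sin θ sin δ cos φ₁, cos δ − sin φ₁ sin φ₂) = atan2(0.3426, 0.6647) = 27.271°.
λ₂ = -17.699° + 27.271° = 9.57°.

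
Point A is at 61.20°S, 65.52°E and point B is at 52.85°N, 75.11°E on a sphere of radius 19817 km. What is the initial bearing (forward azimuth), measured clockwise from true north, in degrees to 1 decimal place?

6.3°

Δλ = 9.590° = 0.1674 rad.
y = sin Δλ · cos φ₂ = (0.1666)(0.6039) = 0.1006
x = cos φ₁ sin φ₂ − sin φ₁ cos φ₂ cos Δλ = (0.4818)(0.7971) − (-0.8763)(0.6039)(0.9860) = 0.9058
θ = atan2(y, x) = 6.34°, so the bearing is 6.3°.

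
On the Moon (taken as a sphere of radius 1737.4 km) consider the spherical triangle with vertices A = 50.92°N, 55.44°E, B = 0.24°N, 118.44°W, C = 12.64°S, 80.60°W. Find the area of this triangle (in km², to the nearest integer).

4430609 km²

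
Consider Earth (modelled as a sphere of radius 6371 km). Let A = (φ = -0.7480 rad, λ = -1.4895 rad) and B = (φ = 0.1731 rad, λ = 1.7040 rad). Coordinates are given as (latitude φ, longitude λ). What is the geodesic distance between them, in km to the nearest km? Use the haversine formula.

With latitudes φ₁ = -42.857°, φ₂ = 9.918° and longitude difference Δλ = -177.026°:
Haversine: a = sin²(Δφ/2) + cos φ₁ cos φ₂ sin²(Δλ/2) = 0.1975 + (0.7331)(0.9851)(0.9993) = 0.91914.
Central angle c = 2·arcsin(√a) = 2.56491 rad.
Distance = R·c = 6371 × 2.5649 ≈ 16341 km.

16341 km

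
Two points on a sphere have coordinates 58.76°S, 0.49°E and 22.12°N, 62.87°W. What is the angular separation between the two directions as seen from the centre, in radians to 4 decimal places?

Let φ₁ = -1.0256 rad, φ₂ = 0.3861 rad, and Δλ = -1.1058 rad.
Haversine: a = sin²(Δφ/2) + cos φ₁ cos φ₂ sin²(Δλ/2) = 0.4207 + (0.5186)(0.9264)(0.2758) = 0.55326.
Central angle c = 2·arcsin(√a) = 1.67752 rad.
So the angular separation is 1.6775 rad.

1.6775 rad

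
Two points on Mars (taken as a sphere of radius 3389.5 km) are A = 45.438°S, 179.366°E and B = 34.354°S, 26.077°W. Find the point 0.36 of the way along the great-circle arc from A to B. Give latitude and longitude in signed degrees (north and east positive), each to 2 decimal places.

-73.60°, -134.24°

Central angle δ = 1.6921 rad. Interpolating on the sphere with fraction f = 0.36:
P = [sin((1−f)δ)·A + sin(fδ)·B] / sin δ = 0.8899·A + 0.5764·B in Cartesian coordinates,
giving P = (-0.1969, -0.2023, -0.9593), i.e. latitude -73.60°, longitude -134.24°.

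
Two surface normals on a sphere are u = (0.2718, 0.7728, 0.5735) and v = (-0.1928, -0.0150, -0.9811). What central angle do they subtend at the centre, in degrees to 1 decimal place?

128.8°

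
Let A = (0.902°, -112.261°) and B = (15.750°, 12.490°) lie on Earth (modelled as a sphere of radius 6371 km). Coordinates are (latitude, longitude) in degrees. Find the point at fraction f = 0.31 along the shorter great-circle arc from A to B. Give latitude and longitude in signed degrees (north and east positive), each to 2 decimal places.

Central angle δ = 2.1463 rad. Interpolating on the sphere with fraction f = 0.31:
P = [sin((1−f)δ)·A + sin(fδ)·B] / sin δ = 1.1872·A + 0.7359·B in Cartesian coordinates,
giving P = (0.2418, -0.9454, 0.2184), i.e. latitude 12.62°, longitude -75.65°.

12.62°, -75.65°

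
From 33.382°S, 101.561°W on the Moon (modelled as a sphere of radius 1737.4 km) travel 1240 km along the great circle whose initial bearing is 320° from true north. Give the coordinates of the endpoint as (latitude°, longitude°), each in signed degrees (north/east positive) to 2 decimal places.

0.16°, -126.45°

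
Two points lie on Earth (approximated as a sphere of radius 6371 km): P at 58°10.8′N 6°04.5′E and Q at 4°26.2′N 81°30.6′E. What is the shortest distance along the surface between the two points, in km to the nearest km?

8738 km

Let φ₁ = 1.0154 rad, φ₂ = 0.0774 rad, and Δλ = 1.3166 rad.
cos c = sin φ₁ sin φ₂ + cos φ₁ cos φ₂ cos Δλ = (0.8497)(0.0774) + (0.5273)(0.9970)(0.2515) = 0.19793,
so c = arccos(0.19793) = 1.37155 rad.
Distance = R·c = 6371 × 1.3716 ≈ 8738 km.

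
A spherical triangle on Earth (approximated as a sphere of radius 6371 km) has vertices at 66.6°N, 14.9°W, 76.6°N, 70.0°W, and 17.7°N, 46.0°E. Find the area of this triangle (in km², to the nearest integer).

Side lengths (central angles): a = 1.3705, b = 1.0894, c = 0.3319 rad; semiperimeter s = 1.3959.
By l'Huilier's theorem, tan(E/4) = √[tan(s/2) tan((s−a)/2) tan((s−b)/2) tan((s−c)/2)], giving spherical excess E = 0.1244 rad.
Area = E·R² = 0.1244 × (6371)² ≈ 5050424 km².

5050424 km²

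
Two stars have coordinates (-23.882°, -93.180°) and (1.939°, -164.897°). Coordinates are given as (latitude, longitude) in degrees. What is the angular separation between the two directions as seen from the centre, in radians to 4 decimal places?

1.2943 rad

Let φ₁ = -0.4168 rad, φ₂ = 0.0338 rad, and Δλ = -1.2517 rad.
Haversine: a = sin²(Δφ/2) + cos φ₁ cos φ₂ sin²(Δλ/2) = 0.0499 + (0.9144)(0.9994)(0.3431) = 0.36351.
Central angle c = 2·arcsin(√a) = 1.29430 rad.
So the angular separation is 1.2943 rad.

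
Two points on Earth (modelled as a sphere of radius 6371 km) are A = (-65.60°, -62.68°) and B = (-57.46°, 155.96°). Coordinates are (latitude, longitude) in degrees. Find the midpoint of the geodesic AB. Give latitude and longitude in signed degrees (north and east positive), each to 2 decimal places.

-79.16°, -153.88°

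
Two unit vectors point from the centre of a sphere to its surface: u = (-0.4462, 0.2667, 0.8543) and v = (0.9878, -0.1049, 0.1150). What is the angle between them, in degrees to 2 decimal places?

111.75°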